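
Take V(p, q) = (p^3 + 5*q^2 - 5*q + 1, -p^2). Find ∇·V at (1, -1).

∂V₁/∂p = 3*p^2
∂V₂/∂q = 0
∇·V = 3*p^2
At (1, -1): 3.

3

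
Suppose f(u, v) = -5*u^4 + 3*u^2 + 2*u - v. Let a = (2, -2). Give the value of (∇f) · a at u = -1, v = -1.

34

∂f/∂u = -20*u^3 + 6*u + 2
∂f/∂v = -1
∇f at (-1, -1) = (16, -1)
∇f · a = (16)(2) + (-1)(-2) = 34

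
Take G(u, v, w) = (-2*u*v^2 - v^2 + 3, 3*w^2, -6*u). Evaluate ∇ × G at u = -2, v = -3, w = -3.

(∇×G)₁ = ∂G₃/∂v − ∂G₂/∂w = -6*w
(∇×G)₂ = ∂G₁/∂w − ∂G₃/∂u = 6
(∇×G)₃ = ∂G₂/∂u − ∂G₁/∂v = 4*u*v + 2*v
∇×G = (-6*w, 6, 4*u*v + 2*v)
At (-2, -3, -3): (18, 6, 18).

(18, 6, 18)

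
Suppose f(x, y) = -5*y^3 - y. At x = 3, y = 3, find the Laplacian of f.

∂²f/∂x² = 0
∂²f/∂y² = -30*y
∇²f = -30*y
At (3, 3): -90.

-90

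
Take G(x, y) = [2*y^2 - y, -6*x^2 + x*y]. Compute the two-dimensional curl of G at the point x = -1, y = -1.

16

∂G₂/∂x = -12*x + y
∂G₁/∂y = 4*y - 1
Scalar curl = -12*x - 3*y + 1
At (-1, -1): 16.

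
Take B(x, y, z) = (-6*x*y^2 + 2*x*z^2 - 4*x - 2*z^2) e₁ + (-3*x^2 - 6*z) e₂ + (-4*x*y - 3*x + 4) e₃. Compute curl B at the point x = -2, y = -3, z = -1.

(14, 3, 84)

(∇×B)₁ = ∂B₃/∂y − ∂B₂/∂z = -4*x + 6
(∇×B)₂ = ∂B₁/∂z − ∂B₃/∂x = 4*x*z + 4*y - 4*z + 3
(∇×B)₃ = ∂B₂/∂x − ∂B₁/∂y = 12*x*y - 6*x
∇×B = (-4*x + 6, 4*x*z + 4*y - 4*z + 3, 12*x*y - 6*x)
At (-2, -3, -1): (14, 3, 84).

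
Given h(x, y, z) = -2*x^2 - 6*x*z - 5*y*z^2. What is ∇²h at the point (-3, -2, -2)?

∂²h/∂x² = -4
∂²h/∂y² = 0
∂²h/∂z² = -10*y
∇²h = -10*y - 4
At (-3, -2, -2): 16.

16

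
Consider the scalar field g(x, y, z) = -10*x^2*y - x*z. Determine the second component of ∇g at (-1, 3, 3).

-10

(∇g)_2 = ∂g/∂y = -10*x^2
At (-1, 3, 3): -10.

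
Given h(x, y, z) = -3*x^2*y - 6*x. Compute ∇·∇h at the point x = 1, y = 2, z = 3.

-12

∂²h/∂x² = -6*y
∂²h/∂y² = 0
∂²h/∂z² = 0
∇²h = -6*y
At (1, 2, 3): -12.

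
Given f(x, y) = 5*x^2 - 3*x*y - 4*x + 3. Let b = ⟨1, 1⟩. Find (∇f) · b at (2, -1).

13

∂f/∂x = 10*x - 3*y - 4
∂f/∂y = -3*x
∇f at (2, -1) = (19, -6)
∇f · b = (19)(1) + (-6)(1) = 13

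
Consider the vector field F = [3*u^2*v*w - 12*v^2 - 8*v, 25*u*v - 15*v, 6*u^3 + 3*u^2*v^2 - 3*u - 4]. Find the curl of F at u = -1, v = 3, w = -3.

(∇×F)₁ = ∂F₃/∂v − ∂F₂/∂w = 6*u^2*v
(∇×F)₂ = ∂F₁/∂w − ∂F₃/∂u = 3*u^2*v - 18*u^2 - 6*u*v^2 + 3
(∇×F)₃ = ∂F₂/∂u − ∂F₁/∂v = -3*u^2*w + 49*v + 8
∇×F = (6*u^2*v, 3*u^2*v - 18*u^2 - 6*u*v^2 + 3, -3*u^2*w + 49*v + 8)
At (-1, 3, -3): (18, 48, 164).

(18, 48, 164)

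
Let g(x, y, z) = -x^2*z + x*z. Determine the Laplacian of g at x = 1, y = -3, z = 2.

-4

∂²g/∂x² = -2*z
∂²g/∂y² = 0
∂²g/∂z² = 0
∇²g = -2*z
At (1, -3, 2): -4.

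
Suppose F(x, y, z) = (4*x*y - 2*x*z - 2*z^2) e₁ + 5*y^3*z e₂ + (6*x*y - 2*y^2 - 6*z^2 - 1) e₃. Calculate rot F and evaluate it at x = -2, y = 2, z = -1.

(∇×F)₁ = ∂F₃/∂y − ∂F₂/∂z = 6*x - 5*y^3 - 4*y
(∇×F)₂ = ∂F₁/∂z − ∂F₃/∂x = -2*x - 6*y - 4*z
(∇×F)₃ = ∂F₂/∂x − ∂F₁/∂y = -4*x
∇×F = (6*x - 5*y^3 - 4*y, -2*x - 6*y - 4*z, -4*x)
At (-2, 2, -1): (-60, -4, 8).

(-60, -4, 8)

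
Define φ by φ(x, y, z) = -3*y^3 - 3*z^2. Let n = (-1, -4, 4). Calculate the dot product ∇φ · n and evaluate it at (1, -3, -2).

372

∂φ/∂x = 0
∂φ/∂y = -9*y^2
∂φ/∂z = -6*z
∇φ at (1, -3, -2) = (0, -81, 12)
∇φ · n = (0)(-1) + (-81)(-4) + (12)(4) = 372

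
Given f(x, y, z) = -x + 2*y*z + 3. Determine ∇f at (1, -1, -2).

∂f/∂x = -1
∂f/∂y = 2*z
∂f/∂z = 2*y
∇f = (-1, 2*z, 2*y)
At (1, -1, -2): (-1, -4, -2).

(-1, -4, -2)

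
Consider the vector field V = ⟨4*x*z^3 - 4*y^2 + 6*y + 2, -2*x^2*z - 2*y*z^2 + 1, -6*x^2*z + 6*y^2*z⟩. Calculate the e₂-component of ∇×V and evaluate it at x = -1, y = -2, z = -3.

(∇×V)_2 = ∂V₁/∂z − ∂V₃/∂x
= 12*x*z^2 − (-12*x*z)
= 12*x*z^2 + 12*x*z
At (-1, -2, -3): -72.

-72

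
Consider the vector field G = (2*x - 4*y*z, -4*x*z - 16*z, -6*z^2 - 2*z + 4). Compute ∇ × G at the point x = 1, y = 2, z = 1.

(20, -8, 0)

(∇×G)₁ = ∂G₃/∂y − ∂G₂/∂z = 4*x + 16
(∇×G)₂ = ∂G₁/∂z − ∂G₃/∂x = -4*y
(∇×G)₃ = ∂G₂/∂x − ∂G₁/∂y = 0
∇×G = (4*x + 16, -4*y, 0)
At (1, 2, 1): (20, -8, 0).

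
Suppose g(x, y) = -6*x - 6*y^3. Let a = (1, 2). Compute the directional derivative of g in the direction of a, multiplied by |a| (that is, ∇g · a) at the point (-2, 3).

∂g/∂x = -6
∂g/∂y = -18*y^2
∇g at (-2, 3) = (-6, -162)
∇g · a = (-6)(1) + (-162)(2) = -330

-330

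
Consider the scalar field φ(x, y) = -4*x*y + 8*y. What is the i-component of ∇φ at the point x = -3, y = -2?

(∇φ)_1 = ∂φ/∂x = -4*y
At (-3, -2): 8.

8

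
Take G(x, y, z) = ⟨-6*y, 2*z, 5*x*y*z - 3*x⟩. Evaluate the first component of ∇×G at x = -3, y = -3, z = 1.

-17

(∇×G)_1 = ∂G₃/∂y − ∂G₂/∂z
= 5*x*z − (2)
= 5*x*z - 2
At (-3, -3, 1): -17.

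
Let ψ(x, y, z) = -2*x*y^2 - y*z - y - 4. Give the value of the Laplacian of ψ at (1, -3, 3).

∂²ψ/∂x² = 0
∂²ψ/∂y² = -4*x
∂²ψ/∂z² = 0
∇²ψ = -4*x
At (1, -3, 3): -4.

-4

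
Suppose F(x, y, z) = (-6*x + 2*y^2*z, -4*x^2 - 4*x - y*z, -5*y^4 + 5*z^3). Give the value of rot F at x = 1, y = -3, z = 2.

(∇×F)₁ = ∂F₃/∂y − ∂F₂/∂z = -20*y^3 + y
(∇×F)₂ = ∂F₁/∂z − ∂F₃/∂x = 2*y^2
(∇×F)₃ = ∂F₂/∂x − ∂F₁/∂y = -8*x - 4*y*z - 4
∇×F = (-20*y^3 + y, 2*y^2, -8*x - 4*y*z - 4)
At (1, -3, 2): (537, 18, 12).

(537, 18, 12)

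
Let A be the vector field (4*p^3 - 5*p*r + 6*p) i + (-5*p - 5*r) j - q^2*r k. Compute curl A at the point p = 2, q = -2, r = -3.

(∇×A)₁ = ∂A₃/∂q − ∂A₂/∂r = -2*q*r + 5
(∇×A)₂ = ∂A₁/∂r − ∂A₃/∂p = -5*p
(∇×A)₃ = ∂A₂/∂p − ∂A₁/∂q = -5
∇×A = (-2*q*r + 5, -5*p, -5)
At (2, -2, -3): (-7, -10, -5).

(-7, -10, -5)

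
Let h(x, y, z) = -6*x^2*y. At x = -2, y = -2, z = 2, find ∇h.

(-48, -24, 0)

∂h/∂x = -12*x*y
∂h/∂y = -6*x^2
∂h/∂z = 0
∇h = (-12*x*y, -6*x^2, 0)
At (-2, -2, 2): (-48, -24, 0).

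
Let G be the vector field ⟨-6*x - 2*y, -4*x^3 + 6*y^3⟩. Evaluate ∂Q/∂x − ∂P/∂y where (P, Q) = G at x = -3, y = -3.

-106

∂G₂/∂x = -12*x^2
∂G₁/∂y = -2
Scalar curl = -12*x^2 + 2
At (-3, -3): -106.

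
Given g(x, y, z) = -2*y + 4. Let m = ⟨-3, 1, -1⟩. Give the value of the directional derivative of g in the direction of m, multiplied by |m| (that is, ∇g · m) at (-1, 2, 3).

-2

∂g/∂x = 0
∂g/∂y = -2
∂g/∂z = 0
∇g at (-1, 2, 3) = (0, -2, 0)
∇g · m = (0)(-3) + (-2)(1) + (0)(-1) = -2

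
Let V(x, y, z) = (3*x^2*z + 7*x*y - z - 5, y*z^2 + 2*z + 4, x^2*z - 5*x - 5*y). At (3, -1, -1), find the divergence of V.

-15

∂V₁/∂x = 6*x*z + 7*y
∂V₂/∂y = z^2
∂V₃/∂z = x^2
∇·V = x^2 + 6*x*z + 7*y + z^2
At (3, -1, -1): -15.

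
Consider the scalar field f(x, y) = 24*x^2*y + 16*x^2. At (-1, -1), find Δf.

∂²f/∂x² = 16*(3*y + 2)
∂²f/∂y² = 0
∇²f = 48*y + 32
At (-1, -1): -16.

-16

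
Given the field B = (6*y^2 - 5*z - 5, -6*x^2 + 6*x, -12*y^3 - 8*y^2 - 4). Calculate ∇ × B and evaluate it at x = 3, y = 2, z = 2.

(-176, -5, -54)

(∇×B)₁ = ∂B₃/∂y − ∂B₂/∂z = -36*y^2 - 16*y
(∇×B)₂ = ∂B₁/∂z − ∂B₃/∂x = -5
(∇×B)₃ = ∂B₂/∂x − ∂B₁/∂y = -12*x - 12*y + 6
∇×B = (-36*y^2 - 16*y, -5, -12*x - 12*y + 6)
At (3, 2, 2): (-176, -5, -54).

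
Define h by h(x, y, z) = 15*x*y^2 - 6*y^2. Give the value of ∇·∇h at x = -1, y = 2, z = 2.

∂²h/∂x² = 0
∂²h/∂y² = 6*(5*x - 2)
∂²h/∂z² = 0
∇²h = 30*x - 12
At (-1, 2, 2): -42.

-42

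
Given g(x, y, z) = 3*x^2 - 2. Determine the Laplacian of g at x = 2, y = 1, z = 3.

∂²g/∂x² = 6
∂²g/∂y² = 0
∂²g/∂z² = 0
∇²g = 6
At (2, 1, 3): 6.

6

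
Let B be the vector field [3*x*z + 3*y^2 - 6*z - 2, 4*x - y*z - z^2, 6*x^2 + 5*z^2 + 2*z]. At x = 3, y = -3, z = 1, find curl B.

(-1, -33, 22)

(∇×B)₁ = ∂B₃/∂y − ∂B₂/∂z = y + 2*z
(∇×B)₂ = ∂B₁/∂z − ∂B₃/∂x = -9*x - 6
(∇×B)₃ = ∂B₂/∂x − ∂B₁/∂y = -6*y + 4
∇×B = (y + 2*z, -9*x - 6, -6*y + 4)
At (3, -3, 1): (-1, -33, 22).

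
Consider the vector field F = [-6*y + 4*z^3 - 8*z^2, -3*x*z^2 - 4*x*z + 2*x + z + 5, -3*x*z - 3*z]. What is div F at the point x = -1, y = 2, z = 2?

0

∂F₁/∂x = 0
∂F₂/∂y = 0
∂F₃/∂z = -3*x - 3
∇·F = -3*x - 3
At (-1, 2, 2): 0.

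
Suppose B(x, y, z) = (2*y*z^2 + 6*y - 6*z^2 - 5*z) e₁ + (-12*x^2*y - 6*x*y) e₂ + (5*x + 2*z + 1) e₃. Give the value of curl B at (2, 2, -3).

(∇×B)₁ = ∂B₃/∂y − ∂B₂/∂z = 0
(∇×B)₂ = ∂B₁/∂z − ∂B₃/∂x = 4*y*z - 12*z - 10
(∇×B)₃ = ∂B₂/∂x − ∂B₁/∂y = -24*x*y - 6*y - 2*z^2 - 6
∇×B = (0, 4*y*z - 12*z - 10, -24*x*y - 6*y - 2*z^2 - 6)
At (2, 2, -3): (0, 2, -132).

(0, 2, -132)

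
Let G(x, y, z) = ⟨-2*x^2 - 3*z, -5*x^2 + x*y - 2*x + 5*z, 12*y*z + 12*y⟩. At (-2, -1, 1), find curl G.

(19, -3, 17)

(∇×G)₁ = ∂G₃/∂y − ∂G₂/∂z = 12*z + 7
(∇×G)₂ = ∂G₁/∂z − ∂G₃/∂x = -3
(∇×G)₃ = ∂G₂/∂x − ∂G₁/∂y = -10*x + y - 2
∇×G = (12*z + 7, -3, -10*x + y - 2)
At (-2, -1, 1): (19, -3, 17).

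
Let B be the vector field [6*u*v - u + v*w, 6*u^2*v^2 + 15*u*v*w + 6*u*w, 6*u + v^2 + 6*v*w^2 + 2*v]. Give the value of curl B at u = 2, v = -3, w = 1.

(∇×B)₁ = ∂B₃/∂v − ∂B₂/∂w = -15*u*v - 6*u + 2*v + 6*w^2 + 2
(∇×B)₂ = ∂B₁/∂w − ∂B₃/∂u = v - 6
(∇×B)₃ = ∂B₂/∂u − ∂B₁/∂v = 12*u*v^2 - 6*u + 15*v*w + 5*w
∇×B = (-15*u*v - 6*u + 2*v + 6*w^2 + 2, v - 6, 12*u*v^2 - 6*u + 15*v*w + 5*w)
At (2, -3, 1): (80, -9, 164).

(80, -9, 164)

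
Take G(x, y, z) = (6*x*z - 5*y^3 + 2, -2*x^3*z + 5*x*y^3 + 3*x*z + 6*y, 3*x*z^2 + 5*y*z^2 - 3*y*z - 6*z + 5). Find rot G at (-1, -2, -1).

(∇×G)₁ = ∂G₃/∂y − ∂G₂/∂z = 2*x^3 - 3*x + 5*z^2 - 3*z
(∇×G)₂ = ∂G₁/∂z − ∂G₃/∂x = 6*x - 3*z^2
(∇×G)₃ = ∂G₂/∂x − ∂G₁/∂y = -6*x^2*z + 5*y^3 + 15*y^2 + 3*z
∇×G = (2*x^3 - 3*x + 5*z^2 - 3*z, 6*x - 3*z^2, -6*x^2*z + 5*y^3 + 15*y^2 + 3*z)
At (-1, -2, -1): (9, -9, 23).

(9, -9, 23)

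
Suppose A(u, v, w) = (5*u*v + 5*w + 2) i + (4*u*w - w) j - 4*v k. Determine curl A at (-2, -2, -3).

(5, 5, -2)

(∇×A)₁ = ∂A₃/∂v − ∂A₂/∂w = -4*u - 3
(∇×A)₂ = ∂A₁/∂w − ∂A₃/∂u = 5
(∇×A)₃ = ∂A₂/∂u − ∂A₁/∂v = -5*u + 4*w
∇×A = (-4*u - 3, 5, -5*u + 4*w)
At (-2, -2, -3): (5, 5, -2).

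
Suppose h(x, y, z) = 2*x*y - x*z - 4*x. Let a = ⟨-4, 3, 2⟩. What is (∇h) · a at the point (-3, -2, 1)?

∂h/∂x = 2*y - z - 4
∂h/∂y = 2*x
∂h/∂z = -x
∇h at (-3, -2, 1) = (-9, -6, 3)
∇h · a = (-9)(-4) + (-6)(3) + (3)(2) = 24

24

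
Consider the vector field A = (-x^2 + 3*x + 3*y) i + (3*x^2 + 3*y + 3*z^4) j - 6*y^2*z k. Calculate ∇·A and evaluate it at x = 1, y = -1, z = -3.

-2

∂A₁/∂x = -2*x + 3
∂A₂/∂y = 3
∂A₃/∂z = -6*y^2
∇·A = -2*x - 6*y^2 + 6
At (1, -1, -3): -2.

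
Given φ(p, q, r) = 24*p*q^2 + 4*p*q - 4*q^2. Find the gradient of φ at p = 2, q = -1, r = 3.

∂φ/∂p = 24*q^2 + 4*q
∂φ/∂q = 48*p*q + 4*p - 8*q
∂φ/∂r = 0
∇φ = (24*q^2 + 4*q, 48*p*q + 4*p - 8*q, 0)
At (2, -1, 3): (20, -80, 0).

(20, -80, 0)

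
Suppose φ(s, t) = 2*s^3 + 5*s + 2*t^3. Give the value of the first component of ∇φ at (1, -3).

11

(∇φ)_1 = ∂φ/∂s = 6*s^2 + 5
At (1, -3): 11.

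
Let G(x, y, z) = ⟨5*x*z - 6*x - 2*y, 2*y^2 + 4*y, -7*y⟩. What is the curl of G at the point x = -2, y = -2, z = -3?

(-7, -10, 2)

(∇×G)₁ = ∂G₃/∂y − ∂G₂/∂z = -7
(∇×G)₂ = ∂G₁/∂z − ∂G₃/∂x = 5*x
(∇×G)₃ = ∂G₂/∂x − ∂G₁/∂y = 2
∇×G = (-7, 5*x, 2)
At (-2, -2, -3): (-7, -10, 2).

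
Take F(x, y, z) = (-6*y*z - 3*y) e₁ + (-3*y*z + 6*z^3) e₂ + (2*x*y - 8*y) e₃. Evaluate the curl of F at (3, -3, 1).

(-29, 24, 9)

(∇×F)₁ = ∂F₃/∂y − ∂F₂/∂z = 2*x + 3*y - 18*z^2 - 8
(∇×F)₂ = ∂F₁/∂z − ∂F₃/∂x = -8*y
(∇×F)₃ = ∂F₂/∂x − ∂F₁/∂y = 6*z + 3
∇×F = (2*x + 3*y - 18*z^2 - 8, -8*y, 6*z + 3)
At (3, -3, 1): (-29, 24, 9).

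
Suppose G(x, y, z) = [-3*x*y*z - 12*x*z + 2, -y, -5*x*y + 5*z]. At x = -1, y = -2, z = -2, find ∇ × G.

(∇×G)₁ = ∂G₃/∂y − ∂G₂/∂z = -5*x
(∇×G)₂ = ∂G₁/∂z − ∂G₃/∂x = -3*x*y - 12*x + 5*y
(∇×G)₃ = ∂G₂/∂x − ∂G₁/∂y = 3*x*z
∇×G = (-5*x, -3*x*y - 12*x + 5*y, 3*x*z)
At (-1, -2, -2): (5, -4, 6).

(5, -4, 6)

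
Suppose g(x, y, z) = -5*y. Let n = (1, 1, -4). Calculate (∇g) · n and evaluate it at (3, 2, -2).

-5

∂g/∂x = 0
∂g/∂y = -5
∂g/∂z = 0
∇g at (3, 2, -2) = (0, -5, 0)
∇g · n = (0)(1) + (-5)(1) + (0)(-4) = -5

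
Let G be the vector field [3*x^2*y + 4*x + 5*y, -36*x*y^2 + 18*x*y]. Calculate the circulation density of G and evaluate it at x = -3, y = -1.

∂G₂/∂x = -36*y^2 + 18*y
∂G₁/∂y = 3*x^2 + 5
Scalar curl = -3*x^2 - 36*y^2 + 18*y - 5
At (-3, -1): -86.

-86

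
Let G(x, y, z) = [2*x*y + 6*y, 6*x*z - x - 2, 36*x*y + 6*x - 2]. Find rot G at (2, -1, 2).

(60, 30, 1)

(∇×G)₁ = ∂G₃/∂y − ∂G₂/∂z = 30*x
(∇×G)₂ = ∂G₁/∂z − ∂G₃/∂x = -36*y - 6
(∇×G)₃ = ∂G₂/∂x − ∂G₁/∂y = -2*x + 6*z - 7
∇×G = (30*x, -36*y - 6, -2*x + 6*z - 7)
At (2, -1, 2): (60, 30, 1).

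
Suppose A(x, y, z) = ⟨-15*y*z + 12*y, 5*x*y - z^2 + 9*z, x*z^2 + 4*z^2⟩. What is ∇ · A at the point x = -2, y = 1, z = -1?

∂A₁/∂x = 0
∂A₂/∂y = 5*x
∂A₃/∂z = 2*x*z + 8*z
∇·A = 2*x*z + 5*x + 8*z
At (-2, 1, -1): -14.

-14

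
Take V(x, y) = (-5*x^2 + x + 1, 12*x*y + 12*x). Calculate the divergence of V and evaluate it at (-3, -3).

-5

∂V₁/∂x = -10*x + 1
∂V₂/∂y = 12*x
∇·V = 2*x + 1
At (-3, -3): -5.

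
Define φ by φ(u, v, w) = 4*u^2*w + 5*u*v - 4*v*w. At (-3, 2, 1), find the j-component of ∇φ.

(∇φ)_2 = ∂φ/∂v = 5*u - 4*w
At (-3, 2, 1): -19.

-19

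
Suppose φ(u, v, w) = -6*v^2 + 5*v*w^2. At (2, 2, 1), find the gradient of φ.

∂φ/∂u = 0
∂φ/∂v = -12*v + 5*w^2
∂φ/∂w = 10*v*w
∇φ = (0, -12*v + 5*w^2, 10*v*w)
At (2, 2, 1): (0, -19, 20).

(0, -19, 20)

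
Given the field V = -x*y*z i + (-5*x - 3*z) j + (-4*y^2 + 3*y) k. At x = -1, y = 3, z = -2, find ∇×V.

(-18, 3, -3)

(∇×V)₁ = ∂V₃/∂y − ∂V₂/∂z = -8*y + 6
(∇×V)₂ = ∂V₁/∂z − ∂V₃/∂x = -x*y
(∇×V)₃ = ∂V₂/∂x − ∂V₁/∂y = x*z - 5
∇×V = (-8*y + 6, -x*y, x*z - 5)
At (-1, 3, -2): (-18, 3, -3).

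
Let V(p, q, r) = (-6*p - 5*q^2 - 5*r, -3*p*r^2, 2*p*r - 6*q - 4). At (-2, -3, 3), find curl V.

(∇×V)₁ = ∂V₃/∂q − ∂V₂/∂r = 6*p*r - 6
(∇×V)₂ = ∂V₁/∂r − ∂V₃/∂p = -2*r - 5
(∇×V)₃ = ∂V₂/∂p − ∂V₁/∂q = 10*q - 3*r^2
∇×V = (6*p*r - 6, -2*r - 5, 10*q - 3*r^2)
At (-2, -3, 3): (-42, -11, -57).

(-42, -11, -57)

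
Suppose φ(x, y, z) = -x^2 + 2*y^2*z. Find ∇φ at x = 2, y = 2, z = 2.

(-4, 16, 8)

∂φ/∂x = -2*x
∂φ/∂y = 4*y*z
∂φ/∂z = 2*y^2
∇φ = (-2*x, 4*y*z, 2*y^2)
At (2, 2, 2): (-4, 16, 8).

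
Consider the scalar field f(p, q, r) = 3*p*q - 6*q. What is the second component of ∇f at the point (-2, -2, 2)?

-12

(∇f)_2 = ∂f/∂q = 3*p - 6
At (-2, -2, 2): -12.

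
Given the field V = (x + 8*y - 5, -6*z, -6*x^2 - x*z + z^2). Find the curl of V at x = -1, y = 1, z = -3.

(6, -15, -8)

(∇×V)₁ = ∂V₃/∂y − ∂V₂/∂z = 6
(∇×V)₂ = ∂V₁/∂z − ∂V₃/∂x = 12*x + z
(∇×V)₃ = ∂V₂/∂x − ∂V₁/∂y = -8
∇×V = (6, 12*x + z, -8)
At (-1, 1, -3): (6, -15, -8).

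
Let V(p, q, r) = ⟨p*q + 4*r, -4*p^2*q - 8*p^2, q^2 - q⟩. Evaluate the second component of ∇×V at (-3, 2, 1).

4

(∇×V)_2 = ∂V₁/∂r − ∂V₃/∂p
= 4 − (0)
= 4
At (-3, 2, 1): 4.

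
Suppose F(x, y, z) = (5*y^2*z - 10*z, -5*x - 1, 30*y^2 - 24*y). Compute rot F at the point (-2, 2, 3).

(96, 10, -65)

(∇×F)₁ = ∂F₃/∂y − ∂F₂/∂z = 60*y - 24
(∇×F)₂ = ∂F₁/∂z − ∂F₃/∂x = 5*y^2 - 10
(∇×F)₃ = ∂F₂/∂x − ∂F₁/∂y = -10*y*z - 5
∇×F = (60*y - 24, 5*y^2 - 10, -10*y*z - 5)
At (-2, 2, 3): (96, 10, -65).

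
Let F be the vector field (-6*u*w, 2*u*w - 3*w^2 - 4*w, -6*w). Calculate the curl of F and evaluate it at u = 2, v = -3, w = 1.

(6, -12, 2)

(∇×F)₁ = ∂F₃/∂v − ∂F₂/∂w = -2*u + 6*w + 4
(∇×F)₂ = ∂F₁/∂w − ∂F₃/∂u = -6*u
(∇×F)₃ = ∂F₂/∂u − ∂F₁/∂v = 2*w
∇×F = (-2*u + 6*w + 4, -6*u, 2*w)
At (2, -3, 1): (6, -12, 2).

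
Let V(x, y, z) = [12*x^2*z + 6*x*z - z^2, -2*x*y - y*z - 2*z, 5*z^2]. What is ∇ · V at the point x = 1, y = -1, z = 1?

∂V₁/∂x = 24*x*z + 6*z
∂V₂/∂y = -2*x - z
∂V₃/∂z = 10*z
∇·V = 24*x*z - 2*x + 15*z
At (1, -1, 1): 37.

37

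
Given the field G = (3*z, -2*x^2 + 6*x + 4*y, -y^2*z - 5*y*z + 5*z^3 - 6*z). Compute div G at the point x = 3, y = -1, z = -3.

∂G₁/∂x = 0
∂G₂/∂y = 4
∂G₃/∂z = -y^2 - 5*y + 15*z^2 - 6
∇·G = -y^2 - 5*y + 15*z^2 - 2
At (3, -1, -3): 137.

137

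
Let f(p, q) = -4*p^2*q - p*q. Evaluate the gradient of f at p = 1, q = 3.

(-27, -5)

∂f/∂p = -8*p*q - q
∂f/∂q = -4*p^2 - p
∇f = (-8*p*q - q, -4*p^2 - p)
At (1, 3): (-27, -5).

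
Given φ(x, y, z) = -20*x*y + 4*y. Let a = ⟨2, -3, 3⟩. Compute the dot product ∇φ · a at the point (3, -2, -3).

∂φ/∂x = -20*y
∂φ/∂y = -20*x + 4
∂φ/∂z = 0
∇φ at (3, -2, -3) = (40, -56, 0)
∇φ · a = (40)(2) + (-56)(-3) + (0)(3) = 248

248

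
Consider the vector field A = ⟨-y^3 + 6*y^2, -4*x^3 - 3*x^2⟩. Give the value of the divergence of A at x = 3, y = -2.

0

∂A₁/∂x = 0
∂A₂/∂y = 0
∇·A = 0
At (3, -2): 0.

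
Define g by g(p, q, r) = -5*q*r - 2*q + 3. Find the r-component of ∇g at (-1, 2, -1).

-10

(∇g)_3 = ∂g/∂r = -5*q
At (-1, 2, -1): -10.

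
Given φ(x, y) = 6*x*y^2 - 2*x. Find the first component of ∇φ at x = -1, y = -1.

(∇φ)_1 = ∂φ/∂x = 6*y^2 - 2
At (-1, -1): 4.

4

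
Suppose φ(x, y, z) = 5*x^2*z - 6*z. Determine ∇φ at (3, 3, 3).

∂φ/∂x = 10*x*z
∂φ/∂y = 0
∂φ/∂z = 5*x^2 - 6
∇φ = (10*x*z, 0, 5*x^2 - 6)
At (3, 3, 3): (90, 0, 39).

(90, 0, 39)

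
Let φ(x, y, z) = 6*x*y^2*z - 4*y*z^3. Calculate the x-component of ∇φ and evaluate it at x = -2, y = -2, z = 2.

(∇φ)_1 = ∂φ/∂x = 6*y^2*z
At (-2, -2, 2): 48.

48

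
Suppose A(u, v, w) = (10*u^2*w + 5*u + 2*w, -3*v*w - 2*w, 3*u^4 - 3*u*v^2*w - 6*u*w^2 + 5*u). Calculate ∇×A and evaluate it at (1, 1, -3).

(∇×A)₁ = ∂A₃/∂v − ∂A₂/∂w = -6*u*v*w + 3*v + 2
(∇×A)₂ = ∂A₁/∂w − ∂A₃/∂u = -12*u^3 + 10*u^2 + 3*v^2*w + 6*w^2 - 3
(∇×A)₃ = ∂A₂/∂u − ∂A₁/∂v = 0
∇×A = (-6*u*v*w + 3*v + 2, -12*u^3 + 10*u^2 + 3*v^2*w + 6*w^2 - 3, 0)
At (1, 1, -3): (23, 40, 0).

(23, 40, 0)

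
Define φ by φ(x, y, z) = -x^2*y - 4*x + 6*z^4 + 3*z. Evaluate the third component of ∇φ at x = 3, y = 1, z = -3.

-645

(∇φ)_3 = ∂φ/∂z = 24*z^3 + 3
At (3, 1, -3): -645.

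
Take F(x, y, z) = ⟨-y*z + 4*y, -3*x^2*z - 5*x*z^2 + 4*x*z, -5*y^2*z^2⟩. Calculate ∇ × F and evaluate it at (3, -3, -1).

(15, 3, 4)

(∇×F)₁ = ∂F₃/∂y − ∂F₂/∂z = 3*x^2 + 10*x*z - 4*x - 10*y*z^2
(∇×F)₂ = ∂F₁/∂z − ∂F₃/∂x = -y
(∇×F)₃ = ∂F₂/∂x − ∂F₁/∂y = -6*x*z - 5*z^2 + 5*z - 4
∇×F = (3*x^2 + 10*x*z - 4*x - 10*y*z^2, -y, -6*x*z - 5*z^2 + 5*z - 4)
At (3, -3, -1): (15, 3, 4).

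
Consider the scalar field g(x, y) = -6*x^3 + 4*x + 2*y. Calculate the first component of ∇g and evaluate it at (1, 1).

-14

(∇g)_1 = ∂g/∂x = -18*x^2 + 4
At (1, 1): -14.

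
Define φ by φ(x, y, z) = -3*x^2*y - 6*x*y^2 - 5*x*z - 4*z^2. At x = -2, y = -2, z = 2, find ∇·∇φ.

28

∂²φ/∂x² = -6*y
∂²φ/∂y² = -12*x
∂²φ/∂z² = -8
∇²φ = -12*x - 6*y - 8
At (-2, -2, 2): 28.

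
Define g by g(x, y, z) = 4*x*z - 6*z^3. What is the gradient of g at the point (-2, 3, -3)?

(-12, 0, -170)

∂g/∂x = 4*z
∂g/∂y = 0
∂g/∂z = 4*x - 18*z^2
∇g = (4*z, 0, 4*x - 18*z^2)
At (-2, 3, -3): (-12, 0, -170).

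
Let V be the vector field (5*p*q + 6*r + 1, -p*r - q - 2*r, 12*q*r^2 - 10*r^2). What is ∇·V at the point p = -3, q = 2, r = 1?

37

∂V₁/∂p = 5*q
∂V₂/∂q = -1
∂V₃/∂r = 24*q*r - 20*r
∇·V = 24*q*r + 5*q - 20*r - 1
At (-3, 2, 1): 37.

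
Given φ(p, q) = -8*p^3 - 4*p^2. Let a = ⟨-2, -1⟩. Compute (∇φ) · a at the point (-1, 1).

∂φ/∂p = -24*p^2 - 8*p
∂φ/∂q = 0
∇φ at (-1, 1) = (-16, 0)
∇φ · a = (-16)(-2) + (0)(-1) = 32

32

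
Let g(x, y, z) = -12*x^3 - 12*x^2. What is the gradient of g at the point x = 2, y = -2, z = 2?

∂g/∂x = -36*x^2 - 24*x
∂g/∂y = 0
∂g/∂z = 0
∇g = (-36*x^2 - 24*x, 0, 0)
At (2, -2, 2): (-192, 0, 0).

(-192, 0, 0)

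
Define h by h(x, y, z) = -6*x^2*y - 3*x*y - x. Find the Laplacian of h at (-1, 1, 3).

-12

∂²h/∂x² = -12*y
∂²h/∂y² = 0
∂²h/∂z² = 0
∇²h = -12*y
At (-1, 1, 3): -12.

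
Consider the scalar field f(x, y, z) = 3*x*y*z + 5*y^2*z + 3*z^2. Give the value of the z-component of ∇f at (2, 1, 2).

23

(∇f)_3 = ∂f/∂z = 3*x*y + 5*y^2 + 6*z
At (2, 1, 2): 23.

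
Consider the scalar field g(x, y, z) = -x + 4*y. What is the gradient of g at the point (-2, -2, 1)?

(-1, 4, 0)

∂g/∂x = -1
∂g/∂y = 4
∂g/∂z = 0
∇g = (-1, 4, 0)
At (-2, -2, 1): (-1, 4, 0).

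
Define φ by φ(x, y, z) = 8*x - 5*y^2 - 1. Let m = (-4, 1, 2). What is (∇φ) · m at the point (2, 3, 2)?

∂φ/∂x = 8
∂φ/∂y = -10*y
∂φ/∂z = 0
∇φ at (2, 3, 2) = (8, -30, 0)
∇φ · m = (8)(-4) + (-30)(1) + (0)(2) = -62

-62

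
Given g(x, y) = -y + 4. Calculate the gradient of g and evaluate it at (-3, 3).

∂g/∂x = 0
∂g/∂y = -1
∇g = (0, -1)
At (-3, 3): (0, -1).

(0, -1)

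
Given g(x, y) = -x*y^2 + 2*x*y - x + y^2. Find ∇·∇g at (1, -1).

0

∂²g/∂x² = 0
∂²g/∂y² = 2*(-x + 1)
∇²g = -2*x + 2
At (1, -1): 0.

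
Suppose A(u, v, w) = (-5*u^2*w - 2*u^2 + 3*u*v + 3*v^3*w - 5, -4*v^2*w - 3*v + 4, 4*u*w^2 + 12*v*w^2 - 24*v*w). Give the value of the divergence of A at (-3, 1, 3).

∂A₁/∂u = -10*u*w - 4*u + 3*v
∂A₂/∂v = -8*v*w - 3
∂A₃/∂w = 8*u*w + 24*v*w - 24*v
∇·A = -2*u*w - 4*u + 16*v*w - 21*v - 3
At (-3, 1, 3): 54.

54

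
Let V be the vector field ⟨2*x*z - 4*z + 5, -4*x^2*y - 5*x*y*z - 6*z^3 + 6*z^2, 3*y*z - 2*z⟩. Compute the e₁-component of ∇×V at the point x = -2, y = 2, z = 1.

(∇×V)_1 = ∂V₃/∂y − ∂V₂/∂z
= 3*z − (-5*x*y - 18*z^2 + 12*z)
= 5*x*y + 18*z^2 - 9*z
At (-2, 2, 1): -11.

-11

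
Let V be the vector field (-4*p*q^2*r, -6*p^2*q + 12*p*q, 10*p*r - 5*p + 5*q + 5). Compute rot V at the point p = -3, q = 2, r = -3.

(5, 83, 240)

(∇×V)₁ = ∂V₃/∂q − ∂V₂/∂r = 5
(∇×V)₂ = ∂V₁/∂r − ∂V₃/∂p = -4*p*q^2 - 10*r + 5
(∇×V)₃ = ∂V₂/∂p − ∂V₁/∂q = 8*p*q*r - 12*p*q + 12*q
∇×V = (5, -4*p*q^2 - 10*r + 5, 8*p*q*r - 12*p*q + 12*q)
At (-3, 2, -3): (5, 83, 240).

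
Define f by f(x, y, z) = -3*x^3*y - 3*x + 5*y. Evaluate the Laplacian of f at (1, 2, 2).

∂²f/∂x² = -18*x*y
∂²f/∂y² = 0
∂²f/∂z² = 0
∇²f = -18*x*y
At (1, 2, 2): -36.

-36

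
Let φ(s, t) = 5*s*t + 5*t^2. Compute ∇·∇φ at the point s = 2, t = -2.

10

∂²φ/∂s² = 0
∂²φ/∂t² = 10
∇²φ = 10
At (2, -2): 10.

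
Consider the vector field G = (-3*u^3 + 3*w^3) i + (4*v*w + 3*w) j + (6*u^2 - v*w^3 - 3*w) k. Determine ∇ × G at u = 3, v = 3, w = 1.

(-16, -27, 0)

(∇×G)₁ = ∂G₃/∂v − ∂G₂/∂w = -4*v - w^3 - 3
(∇×G)₂ = ∂G₁/∂w − ∂G₃/∂u = -12*u + 9*w^2
(∇×G)₃ = ∂G₂/∂u − ∂G₁/∂v = 0
∇×G = (-4*v - w^3 - 3, -12*u + 9*w^2, 0)
At (3, 3, 1): (-16, -27, 0).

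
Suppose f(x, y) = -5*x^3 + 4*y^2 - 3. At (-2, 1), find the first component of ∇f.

(∇f)_1 = ∂f/∂x = -15*x^2
At (-2, 1): -60.

-60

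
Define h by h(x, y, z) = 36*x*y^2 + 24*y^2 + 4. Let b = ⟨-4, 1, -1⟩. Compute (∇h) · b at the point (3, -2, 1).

-1104

∂h/∂x = 36*y^2
∂h/∂y = 72*x*y + 48*y
∂h/∂z = 0
∇h at (3, -2, 1) = (144, -528, 0)
∇h · b = (144)(-4) + (-528)(1) + (0)(-1) = -1104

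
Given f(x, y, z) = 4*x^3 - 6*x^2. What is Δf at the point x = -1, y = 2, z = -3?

-36

∂²f/∂x² = 12*(2*x - 1)
∂²f/∂y² = 0
∂²f/∂z² = 0
∇²f = 24*x - 12
At (-1, 2, -3): -36.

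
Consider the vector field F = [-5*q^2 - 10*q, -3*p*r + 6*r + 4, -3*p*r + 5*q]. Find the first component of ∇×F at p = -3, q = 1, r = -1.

-10

(∇×F)_1 = ∂F₃/∂q − ∂F₂/∂r
= 5 − (-3*p + 6)
= 3*p - 1
At (-3, 1, -1): -10.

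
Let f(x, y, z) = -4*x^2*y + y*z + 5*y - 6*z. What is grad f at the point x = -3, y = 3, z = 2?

∂f/∂x = -8*x*y
∂f/∂y = -4*x^2 + z + 5
∂f/∂z = y - 6
∇f = (-8*x*y, -4*x^2 + z + 5, y - 6)
At (-3, 3, 2): (72, -29, -3).

(72, -29, -3)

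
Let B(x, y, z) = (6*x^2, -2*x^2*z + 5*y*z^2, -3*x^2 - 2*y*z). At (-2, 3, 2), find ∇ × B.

(-56, -12, 16)

(∇×B)₁ = ∂B₃/∂y − ∂B₂/∂z = 2*x^2 - 10*y*z - 2*z
(∇×B)₂ = ∂B₁/∂z − ∂B₃/∂x = 6*x
(∇×B)₃ = ∂B₂/∂x − ∂B₁/∂y = -4*x*z
∇×B = (2*x^2 - 10*y*z - 2*z, 6*x, -4*x*z)
At (-2, 3, 2): (-56, -12, 16).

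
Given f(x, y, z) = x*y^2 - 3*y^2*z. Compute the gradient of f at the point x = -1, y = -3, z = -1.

(9, -12, -27)

∂f/∂x = y^2
∂f/∂y = 2*x*y - 6*y*z
∂f/∂z = -3*y^2
∇f = (y^2, 2*x*y - 6*y*z, -3*y^2)
At (-1, -3, -1): (9, -12, -27).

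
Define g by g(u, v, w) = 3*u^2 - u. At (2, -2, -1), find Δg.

∂²g/∂u² = 6
∂²g/∂v² = 0
∂²g/∂w² = 0
∇²g = 6
At (2, -2, -1): 6.

6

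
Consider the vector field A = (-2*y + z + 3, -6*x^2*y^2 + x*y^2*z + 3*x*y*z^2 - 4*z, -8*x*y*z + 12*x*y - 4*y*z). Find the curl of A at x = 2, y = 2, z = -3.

(152, -71, -52)

(∇×A)₁ = ∂A₃/∂y − ∂A₂/∂z = -x*y^2 - 6*x*y*z - 8*x*z + 12*x - 4*z + 4
(∇×A)₂ = ∂A₁/∂z − ∂A₃/∂x = 8*y*z - 12*y + 1
(∇×A)₃ = ∂A₂/∂x − ∂A₁/∂y = -12*x*y^2 + y^2*z + 3*y*z^2 + 2
∇×A = (-x*y^2 - 6*x*y*z - 8*x*z + 12*x - 4*z + 4, 8*y*z - 12*y + 1, -12*x*y^2 + y^2*z + 3*y*z^2 + 2)
At (2, 2, -3): (152, -71, -52).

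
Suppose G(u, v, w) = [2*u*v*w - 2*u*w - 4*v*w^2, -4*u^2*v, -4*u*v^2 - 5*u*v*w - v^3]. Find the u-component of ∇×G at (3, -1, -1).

(∇×G)_1 = ∂G₃/∂v − ∂G₂/∂w
= -8*u*v - 5*u*w - 3*v^2 − (0)
= -8*u*v - 5*u*w - 3*v^2
At (3, -1, -1): 36.

36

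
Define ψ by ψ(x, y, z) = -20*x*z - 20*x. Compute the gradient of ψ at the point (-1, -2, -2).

(20, 0, 20)

∂ψ/∂x = -20*z - 20
∂ψ/∂y = 0
∂ψ/∂z = -20*x
∇ψ = (-20*z - 20, 0, -20*x)
At (-1, -2, -2): (20, 0, 20).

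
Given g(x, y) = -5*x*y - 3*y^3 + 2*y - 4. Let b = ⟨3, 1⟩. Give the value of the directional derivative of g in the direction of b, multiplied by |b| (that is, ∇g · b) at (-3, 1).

∂g/∂x = -5*y
∂g/∂y = -5*x - 9*y^2 + 2
∇g at (-3, 1) = (-5, 8)
∇g · b = (-5)(3) + (8)(1) = -7

-7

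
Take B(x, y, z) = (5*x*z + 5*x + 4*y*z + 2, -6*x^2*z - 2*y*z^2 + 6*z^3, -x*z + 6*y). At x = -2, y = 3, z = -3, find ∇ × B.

(∇×B)₁ = ∂B₃/∂y − ∂B₂/∂z = 6*x^2 + 4*y*z - 18*z^2 + 6
(∇×B)₂ = ∂B₁/∂z − ∂B₃/∂x = 5*x + 4*y + z
(∇×B)₃ = ∂B₂/∂x − ∂B₁/∂y = -12*x*z - 4*z
∇×B = (6*x^2 + 4*y*z - 18*z^2 + 6, 5*x + 4*y + z, -12*x*z - 4*z)
At (-2, 3, -3): (-168, -1, -60).

(-168, -1, -60)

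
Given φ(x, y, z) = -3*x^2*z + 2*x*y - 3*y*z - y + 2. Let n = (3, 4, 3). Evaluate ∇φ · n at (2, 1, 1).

∂φ/∂x = -6*x*z + 2*y
∂φ/∂y = 2*x - 3*z - 1
∂φ/∂z = -3*x^2 - 3*y
∇φ at (2, 1, 1) = (-10, 0, -15)
∇φ · n = (-10)(3) + (0)(4) + (-15)(3) = -75

-75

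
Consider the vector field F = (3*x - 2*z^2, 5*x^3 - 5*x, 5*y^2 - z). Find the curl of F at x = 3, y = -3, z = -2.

(-30, 8, 130)

(∇×F)₁ = ∂F₃/∂y − ∂F₂/∂z = 10*y
(∇×F)₂ = ∂F₁/∂z − ∂F₃/∂x = -4*z
(∇×F)₃ = ∂F₂/∂x − ∂F₁/∂y = 15*x^2 - 5
∇×F = (10*y, -4*z, 15*x^2 - 5)
At (3, -3, -2): (-30, 8, 130).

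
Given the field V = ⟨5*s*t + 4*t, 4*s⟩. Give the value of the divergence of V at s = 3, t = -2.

∂V₁/∂s = 5*t
∂V₂/∂t = 0
∇·V = 5*t
At (3, -2): -10.

-10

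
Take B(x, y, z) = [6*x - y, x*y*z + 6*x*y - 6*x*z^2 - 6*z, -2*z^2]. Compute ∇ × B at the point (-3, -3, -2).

(∇×B)₁ = ∂B₃/∂y − ∂B₂/∂z = -x*y + 12*x*z + 6
(∇×B)₂ = ∂B₁/∂z − ∂B₃/∂x = 0
(∇×B)₃ = ∂B₂/∂x − ∂B₁/∂y = y*z + 6*y - 6*z^2 + 1
∇×B = (-x*y + 12*x*z + 6, 0, y*z + 6*y - 6*z^2 + 1)
At (-3, -3, -2): (69, 0, -35).

(69, 0, -35)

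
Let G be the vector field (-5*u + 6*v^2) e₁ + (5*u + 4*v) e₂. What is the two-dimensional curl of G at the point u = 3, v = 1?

-7

∂G₂/∂u = 5
∂G₁/∂v = 12*v
Scalar curl = -12*v + 5
At (3, 1): -7.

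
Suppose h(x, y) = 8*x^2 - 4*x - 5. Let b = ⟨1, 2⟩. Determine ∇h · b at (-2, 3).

∂h/∂x = 16*x - 4
∂h/∂y = 0
∇h at (-2, 3) = (-36, 0)
∇h · b = (-36)(1) + (0)(2) = -36

-36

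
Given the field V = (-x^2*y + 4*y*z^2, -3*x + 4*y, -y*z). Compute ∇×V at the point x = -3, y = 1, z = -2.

(2, -16, -10)

(∇×V)₁ = ∂V₃/∂y − ∂V₂/∂z = -z
(∇×V)₂ = ∂V₁/∂z − ∂V₃/∂x = 8*y*z
(∇×V)₃ = ∂V₂/∂x − ∂V₁/∂y = x^2 - 4*z^2 - 3
∇×V = (-z, 8*y*z, x^2 - 4*z^2 - 3)
At (-3, 1, -2): (2, -16, -10).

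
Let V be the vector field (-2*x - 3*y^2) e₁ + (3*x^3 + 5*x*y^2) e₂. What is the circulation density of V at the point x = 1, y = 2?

∂V₂/∂x = 9*x^2 + 5*y^2
∂V₁/∂y = -6*y
Scalar curl = 9*x^2 + 5*y^2 + 6*y
At (1, 2): 41.

41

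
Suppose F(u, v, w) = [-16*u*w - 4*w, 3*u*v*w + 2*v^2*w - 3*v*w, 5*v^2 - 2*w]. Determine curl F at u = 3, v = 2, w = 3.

(∇×F)₁ = ∂F₃/∂v − ∂F₂/∂w = -3*u*v - 2*v^2 + 13*v
(∇×F)₂ = ∂F₁/∂w − ∂F₃/∂u = -16*u - 4
(∇×F)₃ = ∂F₂/∂u − ∂F₁/∂v = 3*v*w
∇×F = (-3*u*v - 2*v^2 + 13*v, -16*u - 4, 3*v*w)
At (3, 2, 3): (0, -52, 18).

(0, -52, 18)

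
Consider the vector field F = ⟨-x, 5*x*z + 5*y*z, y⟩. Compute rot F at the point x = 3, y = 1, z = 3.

(∇×F)₁ = ∂F₃/∂y − ∂F₂/∂z = -5*x - 5*y + 1
(∇×F)₂ = ∂F₁/∂z − ∂F₃/∂x = 0
(∇×F)₃ = ∂F₂/∂x − ∂F₁/∂y = 5*z
∇×F = (-5*x - 5*y + 1, 0, 5*z)
At (3, 1, 3): (-19, 0, 15).

(-19, 0, 15)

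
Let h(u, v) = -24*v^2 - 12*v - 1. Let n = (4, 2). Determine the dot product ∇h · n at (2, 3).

-312

∂h/∂u = 0
∂h/∂v = -48*v - 12
∇h at (2, 3) = (0, -156)
∇h · n = (0)(4) + (-156)(2) = -312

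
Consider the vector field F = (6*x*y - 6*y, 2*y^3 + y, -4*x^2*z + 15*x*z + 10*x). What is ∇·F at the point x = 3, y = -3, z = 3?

∂F₁/∂x = 6*y
∂F₂/∂y = 6*y^2 + 1
∂F₃/∂z = -4*x^2 + 15*x
∇·F = -4*x^2 + 15*x + 6*y^2 + 6*y + 1
At (3, -3, 3): 46.

46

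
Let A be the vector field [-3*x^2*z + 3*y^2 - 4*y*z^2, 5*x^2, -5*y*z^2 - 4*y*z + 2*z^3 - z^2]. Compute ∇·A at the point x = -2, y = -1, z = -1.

-10

∂A₁/∂x = -6*x*z
∂A₂/∂y = 0
∂A₃/∂z = -10*y*z - 4*y + 6*z^2 - 2*z
∇·A = -6*x*z - 10*y*z - 4*y + 6*z^2 - 2*z
At (-2, -1, -1): -10.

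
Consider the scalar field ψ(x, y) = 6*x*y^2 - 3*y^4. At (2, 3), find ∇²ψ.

∂²ψ/∂x² = 0
∂²ψ/∂y² = 12*(x - 3*y^2)
∇²ψ = 12*x - 36*y^2
At (2, 3): -300.

-300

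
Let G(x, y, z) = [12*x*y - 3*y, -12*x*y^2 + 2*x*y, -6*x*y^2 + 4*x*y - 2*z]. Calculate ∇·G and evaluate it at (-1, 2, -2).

∂G₁/∂x = 12*y
∂G₂/∂y = -24*x*y + 2*x
∂G₃/∂z = -2
∇·G = -24*x*y + 2*x + 12*y - 2
At (-1, 2, -2): 68.

68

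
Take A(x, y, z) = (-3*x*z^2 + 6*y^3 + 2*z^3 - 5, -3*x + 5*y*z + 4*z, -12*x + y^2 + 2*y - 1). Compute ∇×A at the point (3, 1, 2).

(∇×A)₁ = ∂A₃/∂y − ∂A₂/∂z = -3*y - 2
(∇×A)₂ = ∂A₁/∂z − ∂A₃/∂x = -6*x*z + 6*z^2 + 12
(∇×A)₃ = ∂A₂/∂x − ∂A₁/∂y = -18*y^2 - 3
∇×A = (-3*y - 2, -6*x*z + 6*z^2 + 12, -18*y^2 - 3)
At (3, 1, 2): (-5, 0, -21).

(-5, 0, -21)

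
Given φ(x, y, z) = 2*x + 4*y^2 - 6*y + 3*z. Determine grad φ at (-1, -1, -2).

(2, -14, 3)

∂φ/∂x = 2
∂φ/∂y = 8*y - 6
∂φ/∂z = 3
∇φ = (2, 8*y - 6, 3)
At (-1, -1, -2): (2, -14, 3).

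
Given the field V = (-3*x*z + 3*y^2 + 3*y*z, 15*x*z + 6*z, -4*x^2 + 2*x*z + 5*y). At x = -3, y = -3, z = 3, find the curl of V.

(44, -30, 54)

(∇×V)₁ = ∂V₃/∂y − ∂V₂/∂z = -15*x - 1
(∇×V)₂ = ∂V₁/∂z − ∂V₃/∂x = 5*x + 3*y - 2*z
(∇×V)₃ = ∂V₂/∂x − ∂V₁/∂y = -6*y + 12*z
∇×V = (-15*x - 1, 5*x + 3*y - 2*z, -6*y + 12*z)
At (-3, -3, 3): (44, -30, 54).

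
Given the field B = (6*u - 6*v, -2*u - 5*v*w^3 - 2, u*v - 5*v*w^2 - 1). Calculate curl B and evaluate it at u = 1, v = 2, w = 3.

(226, -2, 4)

(∇×B)₁ = ∂B₃/∂v − ∂B₂/∂w = u + 15*v*w^2 - 5*w^2
(∇×B)₂ = ∂B₁/∂w − ∂B₃/∂u = -v
(∇×B)₃ = ∂B₂/∂u − ∂B₁/∂v = 4
∇×B = (u + 15*v*w^2 - 5*w^2, -v, 4)
At (1, 2, 3): (226, -2, 4).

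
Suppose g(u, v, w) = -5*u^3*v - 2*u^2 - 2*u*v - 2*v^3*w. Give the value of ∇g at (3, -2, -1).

(262, -117, 16)

∂g/∂u = -15*u^2*v - 4*u - 2*v
∂g/∂v = -5*u^3 - 2*u - 6*v^2*w
∂g/∂w = -2*v^3
∇g = (-15*u^2*v - 4*u - 2*v, -5*u^3 - 2*u - 6*v^2*w, -2*v^3)
At (3, -2, -1): (262, -117, 16).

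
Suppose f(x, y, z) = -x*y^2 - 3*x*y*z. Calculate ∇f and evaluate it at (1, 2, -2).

(8, 2, -6)

∂f/∂x = -y^2 - 3*y*z
∂f/∂y = -2*x*y - 3*x*z
∂f/∂z = -3*x*y
∇f = (-y^2 - 3*y*z, -2*x*y - 3*x*z, -3*x*y)
At (1, 2, -2): (8, 2, -6).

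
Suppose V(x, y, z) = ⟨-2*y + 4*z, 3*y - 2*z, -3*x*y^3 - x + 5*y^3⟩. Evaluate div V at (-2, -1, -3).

∂V₁/∂x = 0
∂V₂/∂y = 3
∂V₃/∂z = 0
∇·V = 3
At (-2, -1, -3): 3.

3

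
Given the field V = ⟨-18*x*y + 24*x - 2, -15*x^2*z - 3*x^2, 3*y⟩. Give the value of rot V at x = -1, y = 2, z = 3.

(∇×V)₁ = ∂V₃/∂y − ∂V₂/∂z = 15*x^2 + 3
(∇×V)₂ = ∂V₁/∂z − ∂V₃/∂x = 0
(∇×V)₃ = ∂V₂/∂x − ∂V₁/∂y = -30*x*z + 12*x
∇×V = (15*x^2 + 3, 0, -30*x*z + 12*x)
At (-1, 2, 3): (18, 0, 78).

(18, 0, 78)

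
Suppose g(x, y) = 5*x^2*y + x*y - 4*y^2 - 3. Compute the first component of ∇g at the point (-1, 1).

(∇g)_1 = ∂g/∂x = 10*x*y + y
At (-1, 1): -9.

-9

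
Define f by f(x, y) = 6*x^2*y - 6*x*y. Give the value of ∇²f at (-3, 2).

∂²f/∂x² = 12*y
∂²f/∂y² = 0
∇²f = 12*y
At (-3, 2): 24.

24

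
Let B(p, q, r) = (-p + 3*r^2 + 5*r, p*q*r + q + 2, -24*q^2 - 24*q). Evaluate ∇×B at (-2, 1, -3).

(-70, -13, -3)

(∇×B)₁ = ∂B₃/∂q − ∂B₂/∂r = -p*q - 48*q - 24
(∇×B)₂ = ∂B₁/∂r − ∂B₃/∂p = 6*r + 5
(∇×B)₃ = ∂B₂/∂p − ∂B₁/∂q = q*r
∇×B = (-p*q - 48*q - 24, 6*r + 5, q*r)
At (-2, 1, -3): (-70, -13, -3).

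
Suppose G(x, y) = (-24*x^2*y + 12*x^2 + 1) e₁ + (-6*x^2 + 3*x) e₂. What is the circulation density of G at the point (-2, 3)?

∂G₂/∂x = -12*x + 3
∂G₁/∂y = -24*x^2
Scalar curl = 24*x^2 - 12*x + 3
At (-2, 3): 123.

123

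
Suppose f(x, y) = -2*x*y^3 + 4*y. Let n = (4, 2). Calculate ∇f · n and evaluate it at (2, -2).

-24

∂f/∂x = -2*y^3
∂f/∂y = -6*x*y^2 + 4
∇f at (2, -2) = (16, -44)
∇f · n = (16)(4) + (-44)(2) = -24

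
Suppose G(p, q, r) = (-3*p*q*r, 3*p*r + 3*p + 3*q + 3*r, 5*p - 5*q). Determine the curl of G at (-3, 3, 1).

(∇×G)₁ = ∂G₃/∂q − ∂G₂/∂r = -3*p - 8
(∇×G)₂ = ∂G₁/∂r − ∂G₃/∂p = -3*p*q - 5
(∇×G)₃ = ∂G₂/∂p − ∂G₁/∂q = 3*p*r + 3*r + 3
∇×G = (-3*p - 8, -3*p*q - 5, 3*p*r + 3*r + 3)
At (-3, 3, 1): (1, 22, -3).

(1, 22, -3)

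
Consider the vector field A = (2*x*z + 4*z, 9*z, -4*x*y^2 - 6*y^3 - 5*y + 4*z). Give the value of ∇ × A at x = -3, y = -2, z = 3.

(∇×A)₁ = ∂A₃/∂y − ∂A₂/∂z = -8*x*y - 18*y^2 - 14
(∇×A)₂ = ∂A₁/∂z − ∂A₃/∂x = 2*x + 4*y^2 + 4
(∇×A)₃ = ∂A₂/∂x − ∂A₁/∂y = 0
∇×A = (-8*x*y - 18*y^2 - 14, 2*x + 4*y^2 + 4, 0)
At (-3, -2, 3): (-134, 14, 0).

(-134, 14, 0)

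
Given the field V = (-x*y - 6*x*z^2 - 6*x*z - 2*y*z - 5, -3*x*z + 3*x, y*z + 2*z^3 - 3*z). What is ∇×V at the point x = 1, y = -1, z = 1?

(4, -16, 3)

(∇×V)₁ = ∂V₃/∂y − ∂V₂/∂z = 3*x + z
(∇×V)₂ = ∂V₁/∂z − ∂V₃/∂x = -12*x*z - 6*x - 2*y
(∇×V)₃ = ∂V₂/∂x − ∂V₁/∂y = x - z + 3
∇×V = (3*x + z, -12*x*z - 6*x - 2*y, x - z + 3)
At (1, -1, 1): (4, -16, 3).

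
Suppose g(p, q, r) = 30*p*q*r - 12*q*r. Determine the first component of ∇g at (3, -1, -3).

90

(∇g)_1 = ∂g/∂p = 30*q*r
At (3, -1, -3): 90.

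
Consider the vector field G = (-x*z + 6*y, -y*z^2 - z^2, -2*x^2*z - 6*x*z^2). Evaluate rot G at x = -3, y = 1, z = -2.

(-8, 51, -6)

(∇×G)₁ = ∂G₃/∂y − ∂G₂/∂z = 2*y*z + 2*z
(∇×G)₂ = ∂G₁/∂z − ∂G₃/∂x = 4*x*z - x + 6*z^2
(∇×G)₃ = ∂G₂/∂x − ∂G₁/∂y = -6
∇×G = (2*y*z + 2*z, 4*x*z - x + 6*z^2, -6)
At (-3, 1, -2): (-8, 51, -6).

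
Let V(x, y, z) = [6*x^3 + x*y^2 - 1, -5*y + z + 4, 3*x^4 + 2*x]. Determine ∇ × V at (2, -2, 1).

(-1, -98, 8)

(∇×V)₁ = ∂V₃/∂y − ∂V₂/∂z = -1
(∇×V)₂ = ∂V₁/∂z − ∂V₃/∂x = -12*x^3 - 2
(∇×V)₃ = ∂V₂/∂x − ∂V₁/∂y = -2*x*y
∇×V = (-1, -12*x^3 - 2, -2*x*y)
At (2, -2, 1): (-1, -98, 8).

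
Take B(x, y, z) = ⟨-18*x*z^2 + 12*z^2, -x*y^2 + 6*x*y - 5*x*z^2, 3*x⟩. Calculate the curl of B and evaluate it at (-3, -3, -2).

(60, -267, -47)

(∇×B)₁ = ∂B₃/∂y − ∂B₂/∂z = 10*x*z
(∇×B)₂ = ∂B₁/∂z − ∂B₃/∂x = -36*x*z + 24*z - 3
(∇×B)₃ = ∂B₂/∂x − ∂B₁/∂y = -y^2 + 6*y - 5*z^2
∇×B = (10*x*z, -36*x*z + 24*z - 3, -y^2 + 6*y - 5*z^2)
At (-3, -3, -2): (60, -267, -47).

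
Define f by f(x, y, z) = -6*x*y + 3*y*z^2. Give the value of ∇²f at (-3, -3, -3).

∂²f/∂x² = 0
∂²f/∂y² = 0
∂²f/∂z² = 6*y
∇²f = 6*y
At (-3, -3, -3): -18.

-18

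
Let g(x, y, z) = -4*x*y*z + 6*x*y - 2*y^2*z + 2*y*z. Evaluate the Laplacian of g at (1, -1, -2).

8

∂²g/∂x² = 0
∂²g/∂y² = -4*z
∂²g/∂z² = 0
∇²g = -4*z
At (1, -1, -2): 8.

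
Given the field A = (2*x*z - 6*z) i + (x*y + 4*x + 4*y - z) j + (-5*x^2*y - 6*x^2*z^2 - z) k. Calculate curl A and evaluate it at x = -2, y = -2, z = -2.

(-19, -66, 2)

(∇×A)₁ = ∂A₃/∂y − ∂A₂/∂z = -5*x^2 + 1
(∇×A)₂ = ∂A₁/∂z − ∂A₃/∂x = 10*x*y + 12*x*z^2 + 2*x - 6
(∇×A)₃ = ∂A₂/∂x − ∂A₁/∂y = y + 4
∇×A = (-5*x^2 + 1, 10*x*y + 12*x*z^2 + 2*x - 6, y + 4)
At (-2, -2, -2): (-19, -66, 2).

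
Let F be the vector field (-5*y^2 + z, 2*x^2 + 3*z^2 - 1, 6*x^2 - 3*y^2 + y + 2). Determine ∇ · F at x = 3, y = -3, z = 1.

∂F₁/∂x = 0
∂F₂/∂y = 0
∂F₃/∂z = 0
∇·F = 0
At (3, -3, 1): 0.

0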